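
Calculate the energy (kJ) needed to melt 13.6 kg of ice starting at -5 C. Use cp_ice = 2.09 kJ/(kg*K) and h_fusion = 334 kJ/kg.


Sensible heat = cp * dT = 2.09 * 5 = 10.45 kJ/kg
Total per kg = 10.45 + 334 = 344.45 kJ/kg
Q = m * total = 13.6 * 344.45
Q = 4684.5 kJ

4684.5


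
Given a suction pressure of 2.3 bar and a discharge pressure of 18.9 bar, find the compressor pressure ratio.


PR = P_high / P_low
PR = 18.9 / 2.3
PR = 8.217

8.217


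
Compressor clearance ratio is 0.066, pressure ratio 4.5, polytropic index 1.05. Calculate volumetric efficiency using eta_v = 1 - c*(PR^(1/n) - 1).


PR^(1/n) = 4.5^(1/1.05) = 4.18896909
eta_v = 1 - 0.066 * (4.18896909 - 1)
eta_v = 0.7895

0.7895


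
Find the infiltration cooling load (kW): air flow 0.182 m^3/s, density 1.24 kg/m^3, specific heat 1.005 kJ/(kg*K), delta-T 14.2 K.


Q = V_dot * rho * cp * dT
Q = 0.182 * 1.24 * 1.005 * 14.2
Q = 3.221 kW

3.221


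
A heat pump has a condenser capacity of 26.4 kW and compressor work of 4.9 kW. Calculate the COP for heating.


COP_hp = Q_cond / W
COP_hp = 26.4 / 4.9
COP_hp = 5.388

5.388


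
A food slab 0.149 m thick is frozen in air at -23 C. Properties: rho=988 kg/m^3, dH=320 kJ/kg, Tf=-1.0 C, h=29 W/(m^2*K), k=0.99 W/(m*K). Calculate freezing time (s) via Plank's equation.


dT = -1.0 - (-23) = 22.0 K
term1 = a/(2h) = 0.149/(2*29) = 0.002568965517
term2 = a^2/(8k) = 0.149^2/(8*0.99) = 0.002803156566
t = rho*dH*1000/dT * (term1 + term2)
t = 988*320*1000/22.0 * (0.002568965517 + 0.002803156566)
t = 77202 s

77202


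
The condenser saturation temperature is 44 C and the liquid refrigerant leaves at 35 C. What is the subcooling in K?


Subcooling = T_cond - T_liquid
Subcooling = 44 - 35
Subcooling = 9 K

9


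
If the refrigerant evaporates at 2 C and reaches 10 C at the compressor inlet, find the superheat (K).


Superheat = T_suction - T_evap
Superheat = 10 - (2)
Superheat = 8 K

8


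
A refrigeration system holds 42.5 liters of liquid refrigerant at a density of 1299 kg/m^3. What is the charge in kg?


Charge = V * rho / 1000
Charge = 42.5 * 1299 / 1000
Charge = 55.21 kg

55.21


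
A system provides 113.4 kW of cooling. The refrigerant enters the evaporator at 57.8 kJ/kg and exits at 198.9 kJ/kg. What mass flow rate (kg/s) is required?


dh = 198.9 - 57.8 = 141.1 kJ/kg
m_dot = Q / dh = 113.4 / 141.1 = 0.8037 kg/s

0.8037


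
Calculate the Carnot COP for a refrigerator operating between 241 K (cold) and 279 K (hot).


dT = 279 - 241 = 38 K
COP_carnot = T_cold / dT = 241 / 38
COP_carnot = 6.342

6.342


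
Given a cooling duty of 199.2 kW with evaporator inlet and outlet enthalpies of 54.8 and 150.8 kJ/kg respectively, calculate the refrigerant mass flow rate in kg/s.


dh = 150.8 - 54.8 = 96.0 kJ/kg
m_dot = Q / dh = 199.2 / 96.0 = 2.075 kg/s

2.075


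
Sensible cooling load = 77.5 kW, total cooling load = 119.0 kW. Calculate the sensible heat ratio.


SHR = Q_sensible / Q_total
SHR = 77.5 / 119.0
SHR = 0.651

0.651


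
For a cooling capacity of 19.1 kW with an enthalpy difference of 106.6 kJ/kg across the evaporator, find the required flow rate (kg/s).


m_dot = Q / dh
m_dot = 19.1 / 106.6
m_dot = 0.1792 kg/s

0.1792


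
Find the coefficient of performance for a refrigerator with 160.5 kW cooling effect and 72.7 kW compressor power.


COP = Q_evap / W
COP = 160.5 / 72.7
COP = 2.208

2.208


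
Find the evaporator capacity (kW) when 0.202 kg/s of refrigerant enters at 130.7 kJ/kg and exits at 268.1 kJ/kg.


dh = 268.1 - 130.7 = 137.4 kJ/kg
Q_evap = m_dot * dh = 0.202 * 137.4
Q_evap = 27.75 kW

27.75


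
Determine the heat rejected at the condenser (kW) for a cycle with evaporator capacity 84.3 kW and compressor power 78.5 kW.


Q_cond = Q_evap + W
Q_cond = 84.3 + 78.5
Q_cond = 162.8 kW

162.8


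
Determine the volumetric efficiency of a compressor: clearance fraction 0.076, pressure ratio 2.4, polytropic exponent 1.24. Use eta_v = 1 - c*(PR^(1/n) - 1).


PR^(1/n) = 2.4^(1/1.24) = 2.02591849
eta_v = 1 - 0.076 * (2.02591849 - 1)
eta_v = 0.922

0.922


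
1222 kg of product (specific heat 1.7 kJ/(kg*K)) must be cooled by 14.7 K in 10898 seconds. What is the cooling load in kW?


Q = m * cp * dT / t
Q = 1222 * 1.7 * 14.7 / 10898
Q = 2.802 kW

2.802


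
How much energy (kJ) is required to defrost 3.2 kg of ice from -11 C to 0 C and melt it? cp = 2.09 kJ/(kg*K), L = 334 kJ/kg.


Sensible heat = cp * dT = 2.09 * 11 = 22.99 kJ/kg
Total per kg = 22.99 + 334 = 356.99 kJ/kg
Q = m * total = 3.2 * 356.99
Q = 1142.4 kJ

1142.4


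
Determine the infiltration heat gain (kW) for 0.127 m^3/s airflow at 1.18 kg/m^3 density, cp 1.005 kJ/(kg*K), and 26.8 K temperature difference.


Q = V_dot * rho * cp * dT
Q = 0.127 * 1.18 * 1.005 * 26.8
Q = 4.036 kW

4.036


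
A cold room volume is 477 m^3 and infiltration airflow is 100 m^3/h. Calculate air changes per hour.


ACH = flow / volume
ACH = 100 / 477
ACH = 0.21

0.21


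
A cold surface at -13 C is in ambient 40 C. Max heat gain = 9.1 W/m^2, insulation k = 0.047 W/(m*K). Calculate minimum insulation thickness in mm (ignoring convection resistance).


dT = 40 - (-13) = 53 K
thickness = k * dT / q_max * 1000
thickness = 0.047 * 53 / 9.1 * 1000
thickness = 273.7 mm

273.7


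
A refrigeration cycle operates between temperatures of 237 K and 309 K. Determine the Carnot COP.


dT = 309 - 237 = 72 K
COP_carnot = T_cold / dT = 237 / 72
COP_carnot = 3.292

3.292


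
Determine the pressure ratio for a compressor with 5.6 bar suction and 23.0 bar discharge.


PR = P_high / P_low
PR = 23.0 / 5.6
PR = 4.107

4.107


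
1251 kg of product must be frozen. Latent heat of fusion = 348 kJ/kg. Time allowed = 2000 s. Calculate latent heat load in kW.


Q_lat = m * h_fg / t
Q_lat = 1251 * 348 / 2000
Q_lat = 217.67 kW

217.67


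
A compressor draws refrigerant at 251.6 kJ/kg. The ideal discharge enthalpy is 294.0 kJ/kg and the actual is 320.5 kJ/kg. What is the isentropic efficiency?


dh_ideal = 294.0 - 251.6 = 42.4 kJ/kg
dh_actual = 320.5 - 251.6 = 68.9 kJ/kg
eta_s = dh_ideal / dh_actual = 42.4 / 68.9
eta_s = 0.6154

0.6154


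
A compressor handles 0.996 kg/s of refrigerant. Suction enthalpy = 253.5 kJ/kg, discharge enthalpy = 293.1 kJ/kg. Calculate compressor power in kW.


dh = 293.1 - 253.5 = 39.6 kJ/kg
W = m_dot * dh = 0.996 * 39.6 = 39.44 kW

39.44


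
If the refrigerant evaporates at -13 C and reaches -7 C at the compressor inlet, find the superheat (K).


Superheat = T_suction - T_evap
Superheat = -7 - (-13)
Superheat = 6 K

6


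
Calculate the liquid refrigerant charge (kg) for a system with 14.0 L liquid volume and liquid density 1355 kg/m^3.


Charge = V * rho / 1000
Charge = 14.0 * 1355 / 1000
Charge = 18.97 kg

18.97


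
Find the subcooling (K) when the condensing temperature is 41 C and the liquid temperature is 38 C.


Subcooling = T_cond - T_liquid
Subcooling = 41 - 38
Subcooling = 3 K

3


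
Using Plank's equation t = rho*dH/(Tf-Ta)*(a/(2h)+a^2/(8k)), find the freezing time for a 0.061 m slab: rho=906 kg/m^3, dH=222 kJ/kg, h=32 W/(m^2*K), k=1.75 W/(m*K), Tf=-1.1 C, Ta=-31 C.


dT = -1.1 - (-31) = 29.9 K
term1 = a/(2h) = 0.061/(2*32) = 0.000953125
term2 = a^2/(8k) = 0.061^2/(8*1.75) = 0.0002657857143
t = rho*dH*1000/dT * (term1 + term2)
t = 906*222*1000/29.9 * (0.000953125 + 0.0002657857143)
t = 8199 s

8199


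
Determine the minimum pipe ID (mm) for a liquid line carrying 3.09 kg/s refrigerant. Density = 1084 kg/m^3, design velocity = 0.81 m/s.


A = m_dot / (rho * v) = 3.09 / (1084 * 0.81) = 0.003519201859 m^2
d = sqrt(4*A/pi) * 1000
d = 66.9 mm

66.9


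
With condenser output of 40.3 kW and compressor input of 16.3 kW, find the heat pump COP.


COP_hp = Q_cond / W
COP_hp = 40.3 / 16.3
COP_hp = 2.472

2.472


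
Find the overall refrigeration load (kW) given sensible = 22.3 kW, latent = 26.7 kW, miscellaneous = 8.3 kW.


Q_total = Q_s + Q_l + Q_misc
Q_total = 22.3 + 26.7 + 8.3
Q_total = 57.3 kW

57.3


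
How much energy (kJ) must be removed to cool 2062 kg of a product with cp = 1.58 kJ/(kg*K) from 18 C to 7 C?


dT = 18 - (7) = 11 K
Q = m * cp * dT = 2062 * 1.58 * 11
Q = 35838 kJ

35838


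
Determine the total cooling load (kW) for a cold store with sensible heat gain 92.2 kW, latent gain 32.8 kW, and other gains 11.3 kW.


Q_total = Q_s + Q_l + Q_misc
Q_total = 92.2 + 32.8 + 11.3
Q_total = 136.3 kW

136.3


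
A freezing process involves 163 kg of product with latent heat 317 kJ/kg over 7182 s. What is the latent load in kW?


Q_lat = m * h_fg / t
Q_lat = 163 * 317 / 7182
Q_lat = 7.19 kW

7.19


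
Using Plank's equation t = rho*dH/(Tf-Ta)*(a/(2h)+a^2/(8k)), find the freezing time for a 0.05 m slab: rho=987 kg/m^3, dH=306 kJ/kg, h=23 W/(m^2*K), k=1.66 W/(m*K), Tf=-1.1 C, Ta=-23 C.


dT = -1.1 - (-23) = 21.9 K
term1 = a/(2h) = 0.05/(2*23) = 0.001086956522
term2 = a^2/(8k) = 0.05^2/(8*1.66) = 0.000188253012
t = rho*dH*1000/dT * (term1 + term2)
t = 987*306*1000/21.9 * (0.001086956522 + 0.000188253012)
t = 17586 s

17586


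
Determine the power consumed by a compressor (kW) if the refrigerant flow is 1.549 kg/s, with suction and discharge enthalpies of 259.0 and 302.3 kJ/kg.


dh = 302.3 - 259.0 = 43.3 kJ/kg
W = m_dot * dh = 1.549 * 43.3 = 67.07 kW

67.07


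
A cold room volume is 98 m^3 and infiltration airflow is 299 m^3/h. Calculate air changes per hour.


ACH = flow / volume
ACH = 299 / 98
ACH = 3.051

3.051


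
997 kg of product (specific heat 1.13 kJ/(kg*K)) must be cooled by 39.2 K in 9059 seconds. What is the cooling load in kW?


Q = m * cp * dT / t
Q = 997 * 1.13 * 39.2 / 9059
Q = 4.875 kW

4.875


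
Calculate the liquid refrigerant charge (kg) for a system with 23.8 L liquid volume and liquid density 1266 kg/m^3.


Charge = V * rho / 1000
Charge = 23.8 * 1266 / 1000
Charge = 30.13 kg

30.13


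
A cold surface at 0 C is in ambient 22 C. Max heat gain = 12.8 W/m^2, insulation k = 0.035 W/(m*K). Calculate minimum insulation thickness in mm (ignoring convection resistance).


dT = 22 - (0) = 22 K
thickness = k * dT / q_max * 1000
thickness = 0.035 * 22 / 12.8 * 1000
thickness = 60.2 mm

60.2


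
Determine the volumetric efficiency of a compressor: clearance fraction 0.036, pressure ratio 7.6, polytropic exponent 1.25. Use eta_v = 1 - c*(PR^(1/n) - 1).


PR^(1/n) = 7.6^(1/1.25) = 5.06583306
eta_v = 1 - 0.036 * (5.06583306 - 1)
eta_v = 0.8536

0.8536


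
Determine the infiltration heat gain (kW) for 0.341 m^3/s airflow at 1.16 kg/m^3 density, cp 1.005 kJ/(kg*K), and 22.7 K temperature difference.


Q = V_dot * rho * cp * dT
Q = 0.341 * 1.16 * 1.005 * 22.7
Q = 9.024 kW

9.024


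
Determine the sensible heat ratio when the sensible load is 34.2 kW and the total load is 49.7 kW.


SHR = Q_sensible / Q_total
SHR = 34.2 / 49.7
SHR = 0.688

0.688


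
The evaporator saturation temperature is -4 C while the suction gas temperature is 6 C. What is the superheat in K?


Superheat = T_suction - T_evap
Superheat = 6 - (-4)
Superheat = 10 K

10


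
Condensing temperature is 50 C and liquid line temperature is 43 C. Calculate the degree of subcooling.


Subcooling = T_cond - T_liquid
Subcooling = 50 - 43
Subcooling = 7 K

7


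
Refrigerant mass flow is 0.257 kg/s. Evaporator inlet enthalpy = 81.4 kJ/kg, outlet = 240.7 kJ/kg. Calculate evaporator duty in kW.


dh = 240.7 - 81.4 = 159.3 kJ/kg
Q_evap = m_dot * dh = 0.257 * 159.3
Q_evap = 40.94 kW

40.94


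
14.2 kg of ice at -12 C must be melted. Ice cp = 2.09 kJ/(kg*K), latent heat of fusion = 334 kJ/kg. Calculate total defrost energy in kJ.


Sensible heat = cp * dT = 2.09 * 12 = 25.08 kJ/kg
Total per kg = 25.08 + 334 = 359.08 kJ/kg
Q = m * total = 14.2 * 359.08
Q = 5098.9 kJ

5098.9


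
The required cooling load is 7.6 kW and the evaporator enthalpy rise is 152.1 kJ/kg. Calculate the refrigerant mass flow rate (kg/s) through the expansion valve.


m_dot = Q / dh
m_dot = 7.6 / 152.1
m_dot = 0.05 kg/s

0.05


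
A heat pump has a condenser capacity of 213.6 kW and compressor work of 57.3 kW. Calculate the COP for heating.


COP_hp = Q_cond / W
COP_hp = 213.6 / 57.3
COP_hp = 3.728

3.728


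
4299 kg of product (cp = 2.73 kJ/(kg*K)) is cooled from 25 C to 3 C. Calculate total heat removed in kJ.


dT = 25 - (3) = 22 K
Q = m * cp * dT = 4299 * 2.73 * 22
Q = 258198 kJ

258198


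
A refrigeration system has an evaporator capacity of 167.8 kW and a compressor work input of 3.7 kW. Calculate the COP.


COP = Q_evap / W
COP = 167.8 / 3.7
COP = 45.351

45.351


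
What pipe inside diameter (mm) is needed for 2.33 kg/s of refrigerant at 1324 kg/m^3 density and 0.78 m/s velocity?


A = m_dot / (rho * v) = 2.33 / (1324 * 0.78) = 0.00225617786 m^2
d = sqrt(4*A/pi) * 1000
d = 53.6 mm

53.6


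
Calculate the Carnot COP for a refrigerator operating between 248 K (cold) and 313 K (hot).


dT = 313 - 248 = 65 K
COP_carnot = T_cold / dT = 248 / 65
COP_carnot = 3.815

3.815


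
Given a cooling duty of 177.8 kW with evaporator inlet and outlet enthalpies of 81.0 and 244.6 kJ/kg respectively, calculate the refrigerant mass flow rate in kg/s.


dh = 244.6 - 81.0 = 163.6 kJ/kg
m_dot = Q / dh = 177.8 / 163.6 = 1.0868 kg/s

1.0868


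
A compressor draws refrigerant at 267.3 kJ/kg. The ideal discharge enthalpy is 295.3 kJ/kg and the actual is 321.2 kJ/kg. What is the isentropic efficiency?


dh_ideal = 295.3 - 267.3 = 28.0 kJ/kg
dh_actual = 321.2 - 267.3 = 53.9 kJ/kg
eta_s = dh_ideal / dh_actual = 28.0 / 53.9
eta_s = 0.5195

0.5195


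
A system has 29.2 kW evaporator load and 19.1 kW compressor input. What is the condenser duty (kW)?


Q_cond = Q_evap + W
Q_cond = 29.2 + 19.1
Q_cond = 48.3 kW

48.3


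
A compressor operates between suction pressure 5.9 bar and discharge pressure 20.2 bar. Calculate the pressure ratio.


PR = P_high / P_low
PR = 20.2 / 5.9
PR = 3.424

3.424


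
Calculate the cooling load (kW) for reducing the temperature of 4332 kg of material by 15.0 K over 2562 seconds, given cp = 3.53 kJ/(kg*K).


Q = m * cp * dT / t
Q = 4332 * 3.53 * 15.0 / 2562
Q = 89.531 kW

89.531


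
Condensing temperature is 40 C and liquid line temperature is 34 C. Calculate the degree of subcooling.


Subcooling = T_cond - T_liquid
Subcooling = 40 - 34
Subcooling = 6 K

6


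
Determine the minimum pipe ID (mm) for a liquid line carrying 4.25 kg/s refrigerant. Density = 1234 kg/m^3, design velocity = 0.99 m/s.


A = m_dot / (rho * v) = 4.25 / (1234 * 0.99) = 0.003478873009 m^2
d = sqrt(4*A/pi) * 1000
d = 66.6 mm

66.6


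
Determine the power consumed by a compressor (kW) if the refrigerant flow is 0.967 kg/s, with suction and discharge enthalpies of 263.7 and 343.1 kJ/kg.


dh = 343.1 - 263.7 = 79.4 kJ/kg
W = m_dot * dh = 0.967 * 79.4 = 76.78 kW

76.78


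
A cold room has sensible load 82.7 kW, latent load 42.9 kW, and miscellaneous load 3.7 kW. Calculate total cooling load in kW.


Q_total = Q_s + Q_l + Q_misc
Q_total = 82.7 + 42.9 + 3.7
Q_total = 129.3 kW

129.3


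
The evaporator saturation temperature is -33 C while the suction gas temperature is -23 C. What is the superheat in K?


Superheat = T_suction - T_evap
Superheat = -23 - (-33)
Superheat = 10 K

10


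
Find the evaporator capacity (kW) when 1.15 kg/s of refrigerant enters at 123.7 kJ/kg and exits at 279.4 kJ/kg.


dh = 279.4 - 123.7 = 155.7 kJ/kg
Q_evap = m_dot * dh = 1.15 * 155.7
Q_evap = 179.06 kW

179.06


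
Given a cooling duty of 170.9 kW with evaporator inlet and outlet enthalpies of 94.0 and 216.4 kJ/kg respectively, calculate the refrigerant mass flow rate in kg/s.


dh = 216.4 - 94.0 = 122.4 kJ/kg
m_dot = Q / dh = 170.9 / 122.4 = 1.3962 kg/s

1.3962


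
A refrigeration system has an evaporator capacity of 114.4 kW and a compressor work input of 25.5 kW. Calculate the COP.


COP = Q_evap / W
COP = 114.4 / 25.5
COP = 4.486

4.486


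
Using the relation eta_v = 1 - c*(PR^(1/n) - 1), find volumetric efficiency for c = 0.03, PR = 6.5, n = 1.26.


PR^(1/n) = 6.5^(1/1.26) = 4.41742648
eta_v = 1 - 0.03 * (4.41742648 - 1)
eta_v = 0.8975

0.8975


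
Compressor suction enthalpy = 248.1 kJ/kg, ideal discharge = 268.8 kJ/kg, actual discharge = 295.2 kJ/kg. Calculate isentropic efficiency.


dh_ideal = 268.8 - 248.1 = 20.7 kJ/kg
dh_actual = 295.2 - 248.1 = 47.1 kJ/kg
eta_s = dh_ideal / dh_actual = 20.7 / 47.1
eta_s = 0.4395

0.4395


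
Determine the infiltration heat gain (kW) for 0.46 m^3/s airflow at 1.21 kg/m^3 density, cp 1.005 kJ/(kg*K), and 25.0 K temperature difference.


Q = V_dot * rho * cp * dT
Q = 0.46 * 1.21 * 1.005 * 25.0
Q = 13.985 kW

13.985


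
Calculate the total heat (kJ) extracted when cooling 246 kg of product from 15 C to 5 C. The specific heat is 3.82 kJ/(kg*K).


dT = 15 - (5) = 10 K
Q = m * cp * dT = 246 * 3.82 * 10
Q = 9397 kJ

9397


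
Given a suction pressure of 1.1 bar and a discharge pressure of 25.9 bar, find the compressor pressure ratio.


PR = P_high / P_low
PR = 25.9 / 1.1
PR = 23.545

23.545


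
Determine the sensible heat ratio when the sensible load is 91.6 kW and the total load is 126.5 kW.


SHR = Q_sensible / Q_total
SHR = 91.6 / 126.5
SHR = 0.724

0.724


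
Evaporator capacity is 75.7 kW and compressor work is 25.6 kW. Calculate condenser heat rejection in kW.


Q_cond = Q_evap + W
Q_cond = 75.7 + 25.6
Q_cond = 101.3 kW

101.3


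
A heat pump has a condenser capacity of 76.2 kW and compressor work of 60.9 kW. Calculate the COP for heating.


COP_hp = Q_cond / W
COP_hp = 76.2 / 60.9
COP_hp = 1.251

1.251


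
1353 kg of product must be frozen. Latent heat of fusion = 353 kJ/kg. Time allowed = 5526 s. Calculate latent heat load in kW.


Q_lat = m * h_fg / t
Q_lat = 1353 * 353 / 5526
Q_lat = 86.43 kW

86.43


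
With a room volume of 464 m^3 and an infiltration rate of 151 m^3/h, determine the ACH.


ACH = flow / volume
ACH = 151 / 464
ACH = 0.325

0.325


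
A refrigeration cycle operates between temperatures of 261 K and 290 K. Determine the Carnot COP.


dT = 290 - 261 = 29 K
COP_carnot = T_cold / dT = 261 / 29
COP_carnot = 9.0

9.0


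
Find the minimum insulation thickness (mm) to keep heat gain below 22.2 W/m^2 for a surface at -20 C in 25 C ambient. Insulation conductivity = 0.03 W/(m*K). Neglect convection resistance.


dT = 25 - (-20) = 45 K
thickness = k * dT / q_max * 1000
thickness = 0.03 * 45 / 22.2 * 1000
thickness = 60.8 mm

60.8


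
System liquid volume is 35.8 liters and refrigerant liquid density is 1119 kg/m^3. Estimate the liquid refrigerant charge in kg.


Charge = V * rho / 1000
Charge = 35.8 * 1119 / 1000
Charge = 40.06 kg

40.06


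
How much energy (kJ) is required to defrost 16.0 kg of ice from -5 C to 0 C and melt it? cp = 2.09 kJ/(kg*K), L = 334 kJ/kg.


Sensible heat = cp * dT = 2.09 * 5 = 10.45 kJ/kg
Total per kg = 10.45 + 334 = 344.45 kJ/kg
Q = m * total = 16.0 * 344.45
Q = 5511.2 kJ

5511.2


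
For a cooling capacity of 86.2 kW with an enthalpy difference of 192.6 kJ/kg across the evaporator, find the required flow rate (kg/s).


m_dot = Q / dh
m_dot = 86.2 / 192.6
m_dot = 0.4476 kg/s

0.4476


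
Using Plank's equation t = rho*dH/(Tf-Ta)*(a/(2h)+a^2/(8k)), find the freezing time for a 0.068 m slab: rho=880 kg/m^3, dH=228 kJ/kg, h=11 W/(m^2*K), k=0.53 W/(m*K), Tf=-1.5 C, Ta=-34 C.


dT = -1.5 - (-34) = 32.5 K
term1 = a/(2h) = 0.068/(2*11) = 0.003090909091
term2 = a^2/(8k) = 0.068^2/(8*0.53) = 0.001090566038
t = rho*dH*1000/dT * (term1 + term2)
t = 880*228*1000/32.5 * (0.003090909091 + 0.001090566038)
t = 25814 s

25814


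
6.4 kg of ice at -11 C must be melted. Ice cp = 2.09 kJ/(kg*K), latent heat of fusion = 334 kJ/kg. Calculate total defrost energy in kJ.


Sensible heat = cp * dT = 2.09 * 11 = 22.99 kJ/kg
Total per kg = 22.99 + 334 = 356.99 kJ/kg
Q = m * total = 6.4 * 356.99
Q = 2284.7 kJ

2284.7


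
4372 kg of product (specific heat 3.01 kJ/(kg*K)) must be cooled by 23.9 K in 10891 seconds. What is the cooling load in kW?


Q = m * cp * dT / t
Q = 4372 * 3.01 * 23.9 / 10891
Q = 28.879 kW

28.879


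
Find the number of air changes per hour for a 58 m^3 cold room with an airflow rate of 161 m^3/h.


ACH = flow / volume
ACH = 161 / 58
ACH = 2.776

2.776


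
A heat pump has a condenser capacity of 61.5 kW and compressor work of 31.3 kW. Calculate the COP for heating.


COP_hp = Q_cond / W
COP_hp = 61.5 / 31.3
COP_hp = 1.965

1.965


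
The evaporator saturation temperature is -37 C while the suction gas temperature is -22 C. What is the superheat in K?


Superheat = T_suction - T_evap
Superheat = -22 - (-37)
Superheat = 15 K

15


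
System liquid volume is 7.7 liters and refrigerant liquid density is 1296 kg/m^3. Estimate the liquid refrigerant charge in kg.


Charge = V * rho / 1000
Charge = 7.7 * 1296 / 1000
Charge = 9.98 kg

9.98


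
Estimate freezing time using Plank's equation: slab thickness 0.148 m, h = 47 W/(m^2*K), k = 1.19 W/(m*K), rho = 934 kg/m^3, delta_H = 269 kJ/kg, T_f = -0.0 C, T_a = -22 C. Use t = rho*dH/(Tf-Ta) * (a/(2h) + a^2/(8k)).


dT = -0.0 - (-22) = 22.0 K
term1 = a/(2h) = 0.148/(2*47) = 0.001574468085
term2 = a^2/(8k) = 0.148^2/(8*1.19) = 0.002300840336
t = rho*dH*1000/dT * (term1 + term2)
t = 934*269*1000/22.0 * (0.001574468085 + 0.002300840336)
t = 44257 s

44257


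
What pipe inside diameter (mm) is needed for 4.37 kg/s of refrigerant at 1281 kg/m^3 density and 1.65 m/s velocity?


A = m_dot / (rho * v) = 4.37 / (1281 * 1.65) = 0.002067513543 m^2
d = sqrt(4*A/pi) * 1000
d = 51.3 mm

51.3


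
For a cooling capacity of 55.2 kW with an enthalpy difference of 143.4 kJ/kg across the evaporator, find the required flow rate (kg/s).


m_dot = Q / dh
m_dot = 55.2 / 143.4
m_dot = 0.3849 kg/s

0.3849


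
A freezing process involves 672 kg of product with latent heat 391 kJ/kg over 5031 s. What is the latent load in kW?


Q_lat = m * h_fg / t
Q_lat = 672 * 391 / 5031
Q_lat = 52.23 kW

52.23


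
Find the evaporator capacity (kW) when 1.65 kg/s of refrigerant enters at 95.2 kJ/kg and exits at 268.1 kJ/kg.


dh = 268.1 - 95.2 = 172.9 kJ/kg
Q_evap = m_dot * dh = 1.65 * 172.9
Q_evap = 285.29 kW

285.29


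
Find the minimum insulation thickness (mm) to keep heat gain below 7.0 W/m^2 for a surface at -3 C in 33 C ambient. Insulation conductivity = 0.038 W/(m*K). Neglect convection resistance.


dT = 33 - (-3) = 36 K
thickness = k * dT / q_max * 1000
thickness = 0.038 * 36 / 7.0 * 1000
thickness = 195.4 mm

195.4


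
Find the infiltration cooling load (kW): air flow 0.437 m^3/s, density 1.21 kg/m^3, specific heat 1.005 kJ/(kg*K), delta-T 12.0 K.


Q = V_dot * rho * cp * dT
Q = 0.437 * 1.21 * 1.005 * 12.0
Q = 6.377 kW

6.377


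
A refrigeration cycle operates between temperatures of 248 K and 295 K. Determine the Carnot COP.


dT = 295 - 248 = 47 K
COP_carnot = T_cold / dT = 248 / 47
COP_carnot = 5.277

5.277


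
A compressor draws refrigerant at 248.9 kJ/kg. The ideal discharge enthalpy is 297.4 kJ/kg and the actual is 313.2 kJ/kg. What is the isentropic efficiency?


dh_ideal = 297.4 - 248.9 = 48.5 kJ/kg
dh_actual = 313.2 - 248.9 = 64.3 kJ/kg
eta_s = dh_ideal / dh_actual = 48.5 / 64.3
eta_s = 0.7543

0.7543


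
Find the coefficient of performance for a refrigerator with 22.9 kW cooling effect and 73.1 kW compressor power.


COP = Q_evap / W
COP = 22.9 / 73.1
COP = 0.313

0.313


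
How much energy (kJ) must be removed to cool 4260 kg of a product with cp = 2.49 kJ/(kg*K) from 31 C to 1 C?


dT = 31 - (1) = 30 K
Q = m * cp * dT = 4260 * 2.49 * 30
Q = 318222 kJ

318222


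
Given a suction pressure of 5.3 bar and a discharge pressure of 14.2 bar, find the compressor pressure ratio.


PR = P_high / P_low
PR = 14.2 / 5.3
PR = 2.679

2.679


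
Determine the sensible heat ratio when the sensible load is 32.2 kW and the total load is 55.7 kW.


SHR = Q_sensible / Q_total
SHR = 32.2 / 55.7
SHR = 0.578

0.578


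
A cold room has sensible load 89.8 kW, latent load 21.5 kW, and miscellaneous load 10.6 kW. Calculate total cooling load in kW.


Q_total = Q_s + Q_l + Q_misc
Q_total = 89.8 + 21.5 + 10.6
Q_total = 121.9 kW

121.9


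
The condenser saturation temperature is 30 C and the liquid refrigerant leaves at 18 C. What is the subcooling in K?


Subcooling = T_cond - T_liquid
Subcooling = 30 - 18
Subcooling = 12 K

12


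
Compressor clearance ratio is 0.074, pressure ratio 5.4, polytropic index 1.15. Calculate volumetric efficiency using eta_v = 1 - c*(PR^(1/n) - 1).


PR^(1/n) = 5.4^(1/1.15) = 4.33375284
eta_v = 1 - 0.074 * (4.33375284 - 1)
eta_v = 0.7533

0.7533


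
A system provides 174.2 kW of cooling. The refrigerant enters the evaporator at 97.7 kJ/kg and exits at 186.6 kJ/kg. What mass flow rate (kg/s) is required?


dh = 186.6 - 97.7 = 88.9 kJ/kg
m_dot = Q / dh = 174.2 / 88.9 = 1.9595 kg/s

1.9595


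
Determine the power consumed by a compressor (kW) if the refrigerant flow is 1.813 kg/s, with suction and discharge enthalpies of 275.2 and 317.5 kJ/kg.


dh = 317.5 - 275.2 = 42.3 kJ/kg
W = m_dot * dh = 1.813 * 42.3 = 76.69 kW

76.69


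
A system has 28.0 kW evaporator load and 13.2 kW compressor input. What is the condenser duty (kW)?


Q_cond = Q_evap + W
Q_cond = 28.0 + 13.2
Q_cond = 41.2 kW

41.2


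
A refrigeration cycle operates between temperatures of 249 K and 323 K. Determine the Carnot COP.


dT = 323 - 249 = 74 K
COP_carnot = T_cold / dT = 249 / 74
COP_carnot = 3.365

3.365


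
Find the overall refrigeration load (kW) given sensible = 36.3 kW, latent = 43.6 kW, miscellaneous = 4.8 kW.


Q_total = Q_s + Q_l + Q_misc
Q_total = 36.3 + 43.6 + 4.8
Q_total = 84.7 kW

84.7


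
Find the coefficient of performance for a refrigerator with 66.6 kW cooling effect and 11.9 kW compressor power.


COP = Q_evap / W
COP = 66.6 / 11.9
COP = 5.597

5.597


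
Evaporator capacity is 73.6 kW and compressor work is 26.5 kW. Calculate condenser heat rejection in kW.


Q_cond = Q_evap + W
Q_cond = 73.6 + 26.5
Q_cond = 100.1 kW

100.1


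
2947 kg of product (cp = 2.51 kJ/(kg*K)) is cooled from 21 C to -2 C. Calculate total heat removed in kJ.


dT = 21 - (-2) = 23 K
Q = m * cp * dT = 2947 * 2.51 * 23
Q = 170130 kJ

170130


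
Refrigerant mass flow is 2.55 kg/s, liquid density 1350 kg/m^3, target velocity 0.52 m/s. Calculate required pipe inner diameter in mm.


A = m_dot / (rho * v) = 2.55 / (1350 * 0.52) = 0.003632478632 m^2
d = sqrt(4*A/pi) * 1000
d = 68.0 mm

68.0


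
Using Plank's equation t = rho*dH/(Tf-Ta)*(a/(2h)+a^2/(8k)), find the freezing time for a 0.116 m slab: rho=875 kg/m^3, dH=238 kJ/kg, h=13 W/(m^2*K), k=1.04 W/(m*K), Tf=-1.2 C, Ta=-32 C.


dT = -1.2 - (-32) = 30.8 K
term1 = a/(2h) = 0.116/(2*13) = 0.004461538462
term2 = a^2/(8k) = 0.116^2/(8*1.04) = 0.001617307692
t = rho*dH*1000/dT * (term1 + term2)
t = 875*238*1000/30.8 * (0.004461538462 + 0.001617307692)
t = 41101 s

41101


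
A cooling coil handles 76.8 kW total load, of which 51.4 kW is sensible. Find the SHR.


SHR = Q_sensible / Q_total
SHR = 51.4 / 76.8
SHR = 0.669

0.669


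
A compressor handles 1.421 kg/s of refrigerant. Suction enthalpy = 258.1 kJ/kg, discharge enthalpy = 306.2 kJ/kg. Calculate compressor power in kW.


dh = 306.2 - 258.1 = 48.1 kJ/kg
W = m_dot * dh = 1.421 * 48.1 = 68.35 kW

68.35


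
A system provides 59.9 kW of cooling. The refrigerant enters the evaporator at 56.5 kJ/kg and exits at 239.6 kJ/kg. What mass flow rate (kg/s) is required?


dh = 239.6 - 56.5 = 183.1 kJ/kg
m_dot = Q / dh = 59.9 / 183.1 = 0.3271 kg/s

0.3271


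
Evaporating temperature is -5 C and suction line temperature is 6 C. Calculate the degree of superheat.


Superheat = T_suction - T_evap
Superheat = 6 - (-5)
Superheat = 11 K

11


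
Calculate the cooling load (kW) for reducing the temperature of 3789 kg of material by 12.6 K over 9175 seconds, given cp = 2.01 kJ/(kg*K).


Q = m * cp * dT / t
Q = 3789 * 2.01 * 12.6 / 9175
Q = 10.459 kW

10.459


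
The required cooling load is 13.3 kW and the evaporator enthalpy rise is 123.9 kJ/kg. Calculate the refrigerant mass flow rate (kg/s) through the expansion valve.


m_dot = Q / dh
m_dot = 13.3 / 123.9
m_dot = 0.1073 kg/s

0.1073


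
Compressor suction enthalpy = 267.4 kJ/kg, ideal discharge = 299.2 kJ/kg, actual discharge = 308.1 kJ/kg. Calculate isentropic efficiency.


dh_ideal = 299.2 - 267.4 = 31.8 kJ/kg
dh_actual = 308.1 - 267.4 = 40.7 kJ/kg
eta_s = dh_ideal / dh_actual = 31.8 / 40.7
eta_s = 0.7813

0.7813


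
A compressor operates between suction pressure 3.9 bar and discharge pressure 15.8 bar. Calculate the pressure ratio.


PR = P_high / P_low
PR = 15.8 / 3.9
PR = 4.051

4.051


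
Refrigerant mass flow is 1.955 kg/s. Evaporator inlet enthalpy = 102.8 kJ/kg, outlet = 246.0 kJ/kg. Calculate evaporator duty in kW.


dh = 246.0 - 102.8 = 143.2 kJ/kg
Q_evap = m_dot * dh = 1.955 * 143.2
Q_evap = 279.96 kW

279.96


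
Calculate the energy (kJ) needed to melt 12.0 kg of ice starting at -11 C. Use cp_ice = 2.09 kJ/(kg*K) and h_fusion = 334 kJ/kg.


Sensible heat = cp * dT = 2.09 * 11 = 22.99 kJ/kg
Total per kg = 22.99 + 334 = 356.99 kJ/kg
Q = m * total = 12.0 * 356.99
Q = 4283.9 kJ

4283.9


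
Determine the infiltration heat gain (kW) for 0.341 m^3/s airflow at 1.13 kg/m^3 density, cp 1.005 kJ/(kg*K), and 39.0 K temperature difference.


Q = V_dot * rho * cp * dT
Q = 0.341 * 1.13 * 1.005 * 39.0
Q = 15.103 kW

15.103


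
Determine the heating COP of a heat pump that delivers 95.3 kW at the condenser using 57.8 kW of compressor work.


COP_hp = Q_cond / W
COP_hp = 95.3 / 57.8
COP_hp = 1.649

1.649


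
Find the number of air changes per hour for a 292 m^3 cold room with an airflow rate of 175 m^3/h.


ACH = flow / volume
ACH = 175 / 292
ACH = 0.599

0.599


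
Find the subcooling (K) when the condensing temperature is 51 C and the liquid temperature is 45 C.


Subcooling = T_cond - T_liquid
Subcooling = 51 - 45
Subcooling = 6 K

6


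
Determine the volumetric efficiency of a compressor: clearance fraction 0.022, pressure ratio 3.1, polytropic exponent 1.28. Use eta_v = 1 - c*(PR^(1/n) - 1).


PR^(1/n) = 3.1^(1/1.28) = 2.42033969
eta_v = 1 - 0.022 * (2.42033969 - 1)
eta_v = 0.9688

0.9688


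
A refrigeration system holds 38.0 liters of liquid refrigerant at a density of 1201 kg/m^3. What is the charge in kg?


Charge = V * rho / 1000
Charge = 38.0 * 1201 / 1000
Charge = 45.64 kg

45.64


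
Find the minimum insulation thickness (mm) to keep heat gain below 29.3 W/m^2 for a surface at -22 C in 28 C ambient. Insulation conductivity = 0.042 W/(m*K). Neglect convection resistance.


dT = 28 - (-22) = 50 K
thickness = k * dT / q_max * 1000
thickness = 0.042 * 50 / 29.3 * 1000
thickness = 71.7 mm

71.7


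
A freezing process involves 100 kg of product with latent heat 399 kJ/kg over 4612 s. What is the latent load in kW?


Q_lat = m * h_fg / t
Q_lat = 100 * 399 / 4612
Q_lat = 8.65 kW

8.65


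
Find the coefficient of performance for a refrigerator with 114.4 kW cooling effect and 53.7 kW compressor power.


COP = Q_evap / W
COP = 114.4 / 53.7
COP = 2.13

2.13


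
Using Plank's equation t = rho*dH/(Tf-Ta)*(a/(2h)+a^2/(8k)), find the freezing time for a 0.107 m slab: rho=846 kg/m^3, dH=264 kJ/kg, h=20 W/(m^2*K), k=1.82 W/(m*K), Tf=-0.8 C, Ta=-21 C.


dT = -0.8 - (-21) = 20.2 K
term1 = a/(2h) = 0.107/(2*20) = 0.002675
term2 = a^2/(8k) = 0.107^2/(8*1.82) = 0.0007863324176
t = rho*dH*1000/dT * (term1 + term2)
t = 846*264*1000/20.2 * (0.002675 + 0.0007863324176)
t = 38271 s

38271


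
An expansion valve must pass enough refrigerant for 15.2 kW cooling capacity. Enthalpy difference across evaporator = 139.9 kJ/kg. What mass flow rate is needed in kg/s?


m_dot = Q / dh
m_dot = 15.2 / 139.9
m_dot = 0.1086 kg/s

0.1086


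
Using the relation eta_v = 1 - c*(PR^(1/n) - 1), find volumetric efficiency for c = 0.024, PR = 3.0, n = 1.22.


PR^(1/n) = 3.0^(1/1.22) = 2.46083784
eta_v = 1 - 0.024 * (2.46083784 - 1)
eta_v = 0.9649

0.9649


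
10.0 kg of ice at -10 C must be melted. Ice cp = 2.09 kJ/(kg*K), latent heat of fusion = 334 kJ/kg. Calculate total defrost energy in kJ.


Sensible heat = cp * dT = 2.09 * 10 = 20.9 kJ/kg
Total per kg = 20.9 + 334 = 354.9 kJ/kg
Q = m * total = 10.0 * 354.9
Q = 3549.0 kJ

3549.0


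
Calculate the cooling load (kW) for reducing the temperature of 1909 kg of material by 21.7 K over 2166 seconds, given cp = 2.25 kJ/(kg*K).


Q = m * cp * dT / t
Q = 1909 * 2.25 * 21.7 / 2166
Q = 43.032 kW

43.032


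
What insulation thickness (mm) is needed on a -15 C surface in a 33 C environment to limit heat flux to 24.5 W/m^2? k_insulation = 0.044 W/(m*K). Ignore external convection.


dT = 33 - (-15) = 48 K
thickness = k * dT / q_max * 1000
thickness = 0.044 * 48 / 24.5 * 1000
thickness = 86.2 mm

86.2


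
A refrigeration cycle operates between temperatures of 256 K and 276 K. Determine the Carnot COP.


dT = 276 - 256 = 20 K
COP_carnot = T_cold / dT = 256 / 20
COP_carnot = 12.8

12.8


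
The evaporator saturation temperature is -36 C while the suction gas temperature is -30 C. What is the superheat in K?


Superheat = T_suction - T_evap
Superheat = -30 - (-36)
Superheat = 6 K

6


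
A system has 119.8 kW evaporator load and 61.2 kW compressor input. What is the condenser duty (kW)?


Q_cond = Q_evap + W
Q_cond = 119.8 + 61.2
Q_cond = 181.0 kW

181.0


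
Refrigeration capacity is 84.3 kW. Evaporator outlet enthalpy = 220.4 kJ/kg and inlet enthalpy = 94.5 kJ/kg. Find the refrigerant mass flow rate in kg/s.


dh = 220.4 - 94.5 = 125.9 kJ/kg
m_dot = Q / dh = 84.3 / 125.9 = 0.6696 kg/s

0.6696


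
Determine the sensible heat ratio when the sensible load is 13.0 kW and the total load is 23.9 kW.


SHR = Q_sensible / Q_total
SHR = 13.0 / 23.9
SHR = 0.544

0.544


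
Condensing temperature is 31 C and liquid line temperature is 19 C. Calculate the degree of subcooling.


Subcooling = T_cond - T_liquid
Subcooling = 31 - 19
Subcooling = 12 K

12


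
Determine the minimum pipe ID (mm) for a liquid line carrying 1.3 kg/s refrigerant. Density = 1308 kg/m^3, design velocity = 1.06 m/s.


A = m_dot / (rho * v) = 1.3 / (1308 * 1.06) = 0.0009376262189 m^2
d = sqrt(4*A/pi) * 1000
d = 34.6 mm

34.6


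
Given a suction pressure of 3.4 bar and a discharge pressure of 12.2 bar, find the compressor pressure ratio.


PR = P_high / P_low
PR = 12.2 / 3.4
PR = 3.588

3.588


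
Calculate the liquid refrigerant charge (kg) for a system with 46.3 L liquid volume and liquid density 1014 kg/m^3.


Charge = V * rho / 1000
Charge = 46.3 * 1014 / 1000
Charge = 46.95 kg

46.95


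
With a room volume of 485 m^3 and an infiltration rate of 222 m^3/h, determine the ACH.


ACH = flow / volume
ACH = 222 / 485
ACH = 0.458

0.458


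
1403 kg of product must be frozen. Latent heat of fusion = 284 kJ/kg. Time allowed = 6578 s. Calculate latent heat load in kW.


Q_lat = m * h_fg / t
Q_lat = 1403 * 284 / 6578
Q_lat = 60.57 kW

60.57


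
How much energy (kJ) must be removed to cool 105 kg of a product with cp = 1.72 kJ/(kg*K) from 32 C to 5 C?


dT = 32 - (5) = 27 K
Q = m * cp * dT = 105 * 1.72 * 27
Q = 4876 kJ

4876


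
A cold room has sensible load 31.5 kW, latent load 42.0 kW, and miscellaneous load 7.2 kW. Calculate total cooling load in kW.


Q_total = Q_s + Q_l + Q_misc
Q_total = 31.5 + 42.0 + 7.2
Q_total = 80.7 kW

80.7


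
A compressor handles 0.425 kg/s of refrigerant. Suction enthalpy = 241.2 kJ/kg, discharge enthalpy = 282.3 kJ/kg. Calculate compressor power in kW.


dh = 282.3 - 241.2 = 41.1 kJ/kg
W = m_dot * dh = 0.425 * 41.1 = 17.47 kW

17.47


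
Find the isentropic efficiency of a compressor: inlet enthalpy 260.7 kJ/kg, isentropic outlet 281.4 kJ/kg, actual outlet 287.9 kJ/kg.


dh_ideal = 281.4 - 260.7 = 20.7 kJ/kg
dh_actual = 287.9 - 260.7 = 27.2 kJ/kg
eta_s = dh_ideal / dh_actual = 20.7 / 27.2
eta_s = 0.761

0.761


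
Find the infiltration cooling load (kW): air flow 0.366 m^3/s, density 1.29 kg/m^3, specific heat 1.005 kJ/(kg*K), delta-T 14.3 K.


Q = V_dot * rho * cp * dT
Q = 0.366 * 1.29 * 1.005 * 14.3
Q = 6.785 kW

6.785


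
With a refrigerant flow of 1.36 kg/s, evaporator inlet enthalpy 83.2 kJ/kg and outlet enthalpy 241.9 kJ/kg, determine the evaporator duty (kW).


dh = 241.9 - 83.2 = 158.7 kJ/kg
Q_evap = m_dot * dh = 1.36 * 158.7
Q_evap = 215.83 kW

215.83


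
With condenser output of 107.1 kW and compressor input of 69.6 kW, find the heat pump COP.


COP_hp = Q_cond / W
COP_hp = 107.1 / 69.6
COP_hp = 1.539

1.539


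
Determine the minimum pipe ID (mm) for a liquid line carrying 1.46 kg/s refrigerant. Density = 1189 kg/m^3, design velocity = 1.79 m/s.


A = m_dot / (rho * v) = 1.46 / (1189 * 1.79) = 0.0006859902928 m^2
d = sqrt(4*A/pi) * 1000
d = 29.6 mm

29.6


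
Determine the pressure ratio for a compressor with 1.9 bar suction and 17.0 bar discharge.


PR = P_high / P_low
PR = 17.0 / 1.9
PR = 8.947

8.947


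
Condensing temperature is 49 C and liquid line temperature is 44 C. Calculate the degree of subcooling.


Subcooling = T_cond - T_liquid
Subcooling = 49 - 44
Subcooling = 5 K

5


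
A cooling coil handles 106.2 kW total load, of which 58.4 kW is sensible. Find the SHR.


SHR = Q_sensible / Q_total
SHR = 58.4 / 106.2
SHR = 0.55

0.55


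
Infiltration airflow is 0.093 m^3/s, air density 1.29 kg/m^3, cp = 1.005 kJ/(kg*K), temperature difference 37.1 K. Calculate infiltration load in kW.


Q = V_dot * rho * cp * dT
Q = 0.093 * 1.29 * 1.005 * 37.1
Q = 4.473 kW

4.473


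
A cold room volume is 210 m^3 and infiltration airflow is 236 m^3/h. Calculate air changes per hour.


ACH = flow / volume
ACH = 236 / 210
ACH = 1.124

1.124


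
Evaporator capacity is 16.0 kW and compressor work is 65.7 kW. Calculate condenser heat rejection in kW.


Q_cond = Q_evap + W
Q_cond = 16.0 + 65.7
Q_cond = 81.7 kW

81.7


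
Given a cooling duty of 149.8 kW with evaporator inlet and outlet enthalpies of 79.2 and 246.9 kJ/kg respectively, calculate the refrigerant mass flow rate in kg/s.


dh = 246.9 - 79.2 = 167.7 kJ/kg
m_dot = Q / dh = 149.8 / 167.7 = 0.8933 kg/s

0.8933


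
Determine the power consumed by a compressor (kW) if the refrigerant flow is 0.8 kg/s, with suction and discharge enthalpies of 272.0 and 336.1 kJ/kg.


dh = 336.1 - 272.0 = 64.1 kJ/kg
W = m_dot * dh = 0.8 * 64.1 = 51.28 kW

51.28


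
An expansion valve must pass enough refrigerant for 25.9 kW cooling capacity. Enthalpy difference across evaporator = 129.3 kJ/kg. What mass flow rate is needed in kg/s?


m_dot = Q / dh
m_dot = 25.9 / 129.3
m_dot = 0.2003 kg/s

0.2003


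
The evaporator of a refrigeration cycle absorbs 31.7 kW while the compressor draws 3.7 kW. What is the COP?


COP = Q_evap / W
COP = 31.7 / 3.7
COP = 8.568

8.568


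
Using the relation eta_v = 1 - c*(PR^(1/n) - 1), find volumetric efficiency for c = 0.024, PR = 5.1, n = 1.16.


PR^(1/n) = 5.1^(1/1.16) = 4.07356162
eta_v = 1 - 0.024 * (4.07356162 - 1)
eta_v = 0.9262

0.9262


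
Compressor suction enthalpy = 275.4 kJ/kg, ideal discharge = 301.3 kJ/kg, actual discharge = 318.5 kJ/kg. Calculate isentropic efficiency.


dh_ideal = 301.3 - 275.4 = 25.9 kJ/kg
dh_actual = 318.5 - 275.4 = 43.1 kJ/kg
eta_s = dh_ideal / dh_actual = 25.9 / 43.1
eta_s = 0.6009

0.6009
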